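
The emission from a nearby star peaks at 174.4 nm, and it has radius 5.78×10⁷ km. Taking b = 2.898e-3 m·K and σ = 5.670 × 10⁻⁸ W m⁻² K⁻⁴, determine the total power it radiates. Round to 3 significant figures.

Wien's law: T = b/λ_max = 2.898×10⁻³/1.744×10⁻⁷ = 16617.0 K.
Surface area A = 4πR² = 4π(5.78×10¹⁰ m)² = 4.19822×10²² m².
Then P = σAT⁴ = 5.670×10⁻⁸×4.19822×10²²×(16617.0)⁴ = 1.81×10³² W.

P ≈ 1.81×10³² W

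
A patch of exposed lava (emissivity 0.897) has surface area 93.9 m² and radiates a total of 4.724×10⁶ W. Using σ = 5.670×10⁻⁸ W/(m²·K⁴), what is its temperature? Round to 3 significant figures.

Area A = 93.9 m².
P = εσAT⁴ ⇒ T = (P/(εσA))^(1/4) = (4.724×10⁶/(0.897×5.670×10⁻⁸×93.9))^(1/4) = 997 K.

T ≈ 997 K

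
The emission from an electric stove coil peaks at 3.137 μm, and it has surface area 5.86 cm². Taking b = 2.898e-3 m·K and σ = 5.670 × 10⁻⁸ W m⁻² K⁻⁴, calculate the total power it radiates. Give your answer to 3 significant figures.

P ≈ 24.2 W

Wien's law: T = b/λ_max = 2.898×10⁻³/3.137×10⁻⁶ = 923.813 K.
Area A = 5.86 cm² = 5.86×10⁻⁴ m².
Then P = σAT⁴ = 5.670×10⁻⁸×5.86×10⁻⁴×(923.813)⁴ = 24.2 W.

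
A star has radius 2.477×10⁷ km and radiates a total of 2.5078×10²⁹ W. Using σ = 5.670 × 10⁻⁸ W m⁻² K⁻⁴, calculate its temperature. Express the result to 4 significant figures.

Surface area A = 4πR² = 4π(2.477×10¹⁰ m)² = 7.71013×10²¹ m².
P = σAT⁴ ⇒ T = (P/(σA))^(1/4) = (2.5078×10²⁹/(5.670×10⁻⁸×7.71013×10²¹))^(1/4) = 4894 K.

T ≈ 4894 K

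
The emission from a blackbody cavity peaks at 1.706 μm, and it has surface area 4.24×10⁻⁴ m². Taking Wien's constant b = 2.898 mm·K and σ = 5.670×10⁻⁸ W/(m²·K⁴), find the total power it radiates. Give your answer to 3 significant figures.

Wien's law: T = b/λ_max = 2.898×10⁻³/1.706×10⁻⁶ = 1698.71 K.
Area A = 4.24×10⁻⁴ m².
Then P = σAT⁴ = 5.670×10⁻⁸×4.24×10⁻⁴×(1698.71)⁴ = 200 W.

P ≈ 200 W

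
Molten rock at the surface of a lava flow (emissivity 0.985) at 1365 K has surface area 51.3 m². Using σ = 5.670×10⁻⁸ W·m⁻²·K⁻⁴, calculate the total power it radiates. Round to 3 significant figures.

Area A = 51.3 m².
P = εσAT⁴ = 0.985 × 5.670×10⁻⁸ × 51.3 × (1365)⁴ = 9.95×10⁶ W.

P ≈ 9.95×10⁶ W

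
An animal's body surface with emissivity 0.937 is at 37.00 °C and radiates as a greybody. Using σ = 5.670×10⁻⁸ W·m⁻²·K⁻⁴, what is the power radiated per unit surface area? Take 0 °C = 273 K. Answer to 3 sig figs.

T = 37.00 °C + 273 = 310.00 K.
Stefan–Boltzmann: I = εσT⁴ = 0.937 × 5.670×10⁻⁸ × (310.00)⁴ = 491 W/m².

I ≈ 491 W/m²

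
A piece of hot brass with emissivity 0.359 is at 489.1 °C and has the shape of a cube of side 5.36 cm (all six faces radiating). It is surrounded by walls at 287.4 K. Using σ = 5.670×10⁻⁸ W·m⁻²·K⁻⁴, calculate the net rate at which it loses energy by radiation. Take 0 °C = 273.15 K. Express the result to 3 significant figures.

T = 489.1 °C + 273.15 = 762.25 K.
Area A = 6s² = 6×(0.0536 m)² = 0.0172378 m².
Net radiated power P_net = εσA(T⁴ − T₀⁴) = 0.359×5.670×10⁻⁸×0.0172378×(762.25⁴ − 287.4⁴).
T⁴ − T₀⁴ = 3.37590×10¹¹ − 6.82256×10⁹ = 3.30767×10¹¹ K⁴, so P_net = 116 W.

Net loss ≈ 116 W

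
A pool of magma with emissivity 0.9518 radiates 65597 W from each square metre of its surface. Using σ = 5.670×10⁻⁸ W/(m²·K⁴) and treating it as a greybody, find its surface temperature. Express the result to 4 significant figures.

I = εσT⁴, so T = (I/εσ)^(1/4) = (65597/(0.9518×5.670×10⁻⁸))^(1/4) = 1050 K.

T ≈ 1050 K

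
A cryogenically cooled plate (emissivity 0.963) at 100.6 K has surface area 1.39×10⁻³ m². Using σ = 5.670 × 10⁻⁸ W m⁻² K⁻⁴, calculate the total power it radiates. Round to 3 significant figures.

Area A = 1.39×10⁻³ m².
P = εσAT⁴ = 0.963 × 5.670×10⁻⁸ × 1.39×10⁻³ × (100.6)⁴ = 7.77×10⁻³ W.

P ≈ 7.77×10⁻³ W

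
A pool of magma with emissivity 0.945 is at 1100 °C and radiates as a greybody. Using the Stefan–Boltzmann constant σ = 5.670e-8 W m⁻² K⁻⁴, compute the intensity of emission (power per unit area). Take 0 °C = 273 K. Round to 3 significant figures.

T = 1100 °C + 273 = 1373 K.
Stefan–Boltzmann: I = εσT⁴ = 0.945 × 5.670×10⁻⁸ × (1373)⁴ = 1.90×10⁵ W/m².

I ≈ 1.90×10⁵ W/m²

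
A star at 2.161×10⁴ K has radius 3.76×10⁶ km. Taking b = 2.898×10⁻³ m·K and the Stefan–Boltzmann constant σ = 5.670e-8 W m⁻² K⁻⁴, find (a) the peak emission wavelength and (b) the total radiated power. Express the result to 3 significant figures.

(a) λ_max = b/T = 2.898×10⁻³/2.161×10⁴ = 1.341×10⁻⁷ m = 134 nm.
Surface area A = 4πR² = 4π(3.76×10⁹ m)² = 1.77658×10²⁰ m².
(b) P = σAT⁴ = 5.670×10⁻⁸×1.77658×10²⁰×(2.161×10⁴)⁴ = 2.20×10³⁰ W.

λ_max ≈ 134 nm; P ≈ 2.20×10³⁰ W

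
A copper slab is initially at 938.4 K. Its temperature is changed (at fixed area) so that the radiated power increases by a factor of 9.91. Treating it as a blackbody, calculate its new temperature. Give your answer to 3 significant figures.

P ∝ T⁴, so T₂/T₁ = (P₂/P₁)^(1/4) = (9.91)^(1/4) = 1.77426.
T₂ = 938.4 × 1.77426 = 1.66×10³ K.

T₂ ≈ 1.66×10³ K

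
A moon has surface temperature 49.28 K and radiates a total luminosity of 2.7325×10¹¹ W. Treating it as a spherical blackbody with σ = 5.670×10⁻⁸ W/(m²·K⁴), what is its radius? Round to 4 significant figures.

L = 4πR²σT⁴ ⇒ R = √(L/(4πσT⁴)).
σT⁴ = 0.334400 W/m², so R = √(2.7325×10¹¹/(4π×0.334400)) = 2.550×10⁵ m.

R ≈ 2.550×10⁵ m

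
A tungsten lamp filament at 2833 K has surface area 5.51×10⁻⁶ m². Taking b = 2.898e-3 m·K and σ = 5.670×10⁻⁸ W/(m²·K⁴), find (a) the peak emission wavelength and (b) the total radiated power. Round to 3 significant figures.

(a) λ_max = b/T = 2.898×10⁻³/2833 = 1.023×10⁻⁶ m = 1.02×10³ nm.
Area A = 5.51×10⁻⁶ m².
(b) P = σAT⁴ = 5.670×10⁻⁸×5.51×10⁻⁶×(2833)⁴ = 20.1 W.

λ_max ≈ 1.02×10³ nm; P ≈ 20.1 W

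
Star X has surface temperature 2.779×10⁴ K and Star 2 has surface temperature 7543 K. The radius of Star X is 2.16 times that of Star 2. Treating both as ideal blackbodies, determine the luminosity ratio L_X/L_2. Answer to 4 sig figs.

L_X/L_2 ≈ 859.6

L ∝ R²T⁴, so L_X/L_2 = (R_X/R_2)²(T_X/T_2)⁴ = (2.16)² × (2.779×10⁴/7543)⁴ = 4.6656 × 184.237 = 859.6.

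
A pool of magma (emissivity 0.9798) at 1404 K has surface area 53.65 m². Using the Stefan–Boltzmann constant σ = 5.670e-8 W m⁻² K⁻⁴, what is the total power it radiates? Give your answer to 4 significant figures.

Area A = 53.65 m².
P = εσAT⁴ = 0.9798 × 5.670×10⁻⁸ × 53.65 × (1404)⁴ = 1.158×10⁷ W.

P ≈ 1.158×10⁷ W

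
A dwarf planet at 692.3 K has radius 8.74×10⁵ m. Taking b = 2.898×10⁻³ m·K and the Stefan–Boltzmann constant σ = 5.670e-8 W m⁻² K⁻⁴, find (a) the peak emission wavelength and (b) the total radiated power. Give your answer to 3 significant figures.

λ_max ≈ 4.19 μm; P ≈ 1.25×10¹⁷ W

(a) λ_max = b/T = 2.898×10⁻³/692.3 = 4.186×10⁻⁶ m = 4.19 μm.
Surface area A = 4πR² = 4π(8.74×10⁵ m)² = 9.59915×10¹² m².
(b) P = σAT⁴ = 5.670×10⁻⁸×9.59915×10¹²×(692.3)⁴ = 1.25×10¹⁷ W.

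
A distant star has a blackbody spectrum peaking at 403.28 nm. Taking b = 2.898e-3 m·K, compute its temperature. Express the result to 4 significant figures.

Wien's law gives T = b/λ_max = (2.898×10⁻³ m·K)/(4.0328×10⁻⁷ m) = 7186 K.

T ≈ 7186 K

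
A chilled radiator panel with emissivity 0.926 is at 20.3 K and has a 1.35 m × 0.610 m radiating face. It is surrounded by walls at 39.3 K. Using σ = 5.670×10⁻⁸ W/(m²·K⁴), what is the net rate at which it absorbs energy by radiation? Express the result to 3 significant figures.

Area A = 1.35 × 0.610 = 0.8235 m².
Net radiated power P_net = εσA(T⁴ − T₀⁴) = 0.926×5.670×10⁻⁸×0.8235×(20.3⁴ − 39.3⁴).
T⁴ − T₀⁴ = 1.69818×10⁵ − 2.38545×10⁶ = -2.21563×10⁶ K⁴, so P_net = -0.0958 W — negative, meaning a net gain of 0.0958 W.

Net gain ≈ 0.0958 W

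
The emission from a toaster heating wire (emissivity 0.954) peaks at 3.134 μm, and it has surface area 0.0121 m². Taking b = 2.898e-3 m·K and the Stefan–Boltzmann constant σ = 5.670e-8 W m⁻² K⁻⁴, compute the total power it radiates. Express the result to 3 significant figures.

Wien's law: T = b/λ_max = 2.898×10⁻³/3.134×10⁻⁶ = 924.697 K.
Area A = 0.0121 m².
Then P = εσAT⁴ = 0.954×5.670×10⁻⁸×0.0121×(924.697)⁴ = 479 W.

P ≈ 479 W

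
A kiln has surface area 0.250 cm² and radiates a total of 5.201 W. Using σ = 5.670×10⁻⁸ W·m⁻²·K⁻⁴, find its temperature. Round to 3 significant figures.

T ≈ 1.38×10³ K

Area A = 0.250 cm² = 2.50×10⁻⁵ m².
P = σAT⁴ ⇒ T = (P/(σA))^(1/4) = (5.201/(5.670×10⁻⁸×2.50×10⁻⁵))^(1/4) = 1.38×10³ K.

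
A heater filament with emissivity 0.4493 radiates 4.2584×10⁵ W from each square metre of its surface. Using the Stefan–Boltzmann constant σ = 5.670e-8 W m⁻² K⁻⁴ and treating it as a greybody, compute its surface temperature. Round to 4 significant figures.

T ≈ 2022 K

I = εσT⁴, so T = (I/εσ)^(1/4) = (4.2584×10⁵/(0.4493×5.670×10⁻⁸))^(1/4) = 2022 K.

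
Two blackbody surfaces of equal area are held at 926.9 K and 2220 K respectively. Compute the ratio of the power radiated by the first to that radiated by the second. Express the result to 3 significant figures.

P₁/P₂ ≈ 0.0304

With equal areas, P₁/P₂ = (T₁/T₂)⁴ = (926.9/2220)⁴ = 0.0304.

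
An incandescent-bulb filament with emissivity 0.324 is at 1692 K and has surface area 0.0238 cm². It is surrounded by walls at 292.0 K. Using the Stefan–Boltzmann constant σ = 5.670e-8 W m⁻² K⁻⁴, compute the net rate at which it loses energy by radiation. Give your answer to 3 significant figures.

Area A = 0.0238 cm² = 2.38×10⁻⁶ m².
Net radiated power P_net = εσA(T⁴ − T₀⁴) = 0.324×5.670×10⁻⁸×2.38×10⁻⁶×(1692⁴ − 292.0⁴).
T⁴ − T₀⁴ = 8.19599×10¹² − 7.26995×10⁹ = 8.18872×10¹² K⁴, so P_net = 0.358 W.

Net loss ≈ 0.358 W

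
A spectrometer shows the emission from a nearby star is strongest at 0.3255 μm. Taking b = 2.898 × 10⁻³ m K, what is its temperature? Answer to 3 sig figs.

Wien's law gives T = b/λ_max = (2.898×10⁻³ m·K)/(3.255×10⁻⁷ m) = 8.90×10³ K.

T ≈ 8.90×10³ K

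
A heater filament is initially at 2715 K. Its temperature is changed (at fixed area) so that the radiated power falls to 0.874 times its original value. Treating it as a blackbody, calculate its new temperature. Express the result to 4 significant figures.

T₂ ≈ 2625 K

P ∝ T⁴, so T₂/T₁ = (P₂/P₁)^(1/4) = (0.874)^(1/4) = 0.966892.
T₂ = 2715 × 0.966892 = 2625 K.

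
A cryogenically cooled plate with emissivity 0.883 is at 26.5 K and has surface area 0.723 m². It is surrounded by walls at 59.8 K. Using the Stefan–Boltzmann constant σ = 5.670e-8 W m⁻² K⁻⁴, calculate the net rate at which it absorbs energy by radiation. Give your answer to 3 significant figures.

Net gain ≈ 0.445 W

Area A = 0.723 m².
Net radiated power P_net = εσA(T⁴ − T₀⁴) = 0.883×5.670×10⁻⁸×0.723×(26.5⁴ − 59.8⁴).
T⁴ − T₀⁴ = 4.93155×10⁵ − 1.27881×10⁷ = -1.22949×10⁷ K⁴, so P_net = -0.445 W — negative, meaning a net gain of 0.445 W.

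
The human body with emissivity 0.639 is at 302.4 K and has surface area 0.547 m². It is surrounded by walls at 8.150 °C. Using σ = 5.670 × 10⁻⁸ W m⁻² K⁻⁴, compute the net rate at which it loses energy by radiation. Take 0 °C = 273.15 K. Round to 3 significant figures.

Net loss ≈ 41.6 W

Surroundings: T = 8.150 °C + 273.15 = 281.300 K.
Area A = 0.547 m².
Net radiated power P_net = εσA(T⁴ − T₀⁴) = 0.639×5.670×10⁻⁸×0.547×(302.4⁴ − 281.300⁴).
T⁴ − T₀⁴ = 8.36233×10⁹ − 6.26151×10⁹ = 2.10082×10⁹ K⁴, so P_net = 41.6 W.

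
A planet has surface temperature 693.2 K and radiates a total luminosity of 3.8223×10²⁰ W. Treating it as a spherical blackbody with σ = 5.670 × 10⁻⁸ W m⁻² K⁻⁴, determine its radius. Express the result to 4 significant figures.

R ≈ 4.820×10⁷ m

L = 4πR²σT⁴ ⇒ R = √(L/(4πσT⁴)).
σT⁴ = 13092.3 W/m², so R = √(3.8223×10²⁰/(4π×13092.3)) = 4.820×10⁷ m.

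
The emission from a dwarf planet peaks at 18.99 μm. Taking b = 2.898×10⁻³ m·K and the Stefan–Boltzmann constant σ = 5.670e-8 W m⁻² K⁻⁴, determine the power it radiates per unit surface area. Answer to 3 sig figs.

Wien's law: T = b/λ_max = 2.898×10⁻³/1.899×10⁻⁵ = 152.607 K.
Then I = σT⁴ = 5.670×10⁻⁸×(152.607)⁴ = 30.8 W/m².

I ≈ 30.8 W/m²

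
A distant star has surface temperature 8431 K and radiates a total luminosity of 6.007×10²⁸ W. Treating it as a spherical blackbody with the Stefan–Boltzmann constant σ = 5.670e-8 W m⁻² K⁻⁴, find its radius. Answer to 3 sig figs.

L = 4πR²σT⁴ ⇒ R = √(L/(4πσT⁴)).
σT⁴ = 2.86483×10⁸ W/m², so R = √(6.007×10²⁸/(4π×2.86483×10⁸)) = 4.08×10⁹ m.

R ≈ 4.08×10⁹ m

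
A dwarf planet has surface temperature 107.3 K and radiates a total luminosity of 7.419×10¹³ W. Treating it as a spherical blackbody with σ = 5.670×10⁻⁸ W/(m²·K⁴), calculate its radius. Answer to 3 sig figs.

R ≈ 8.86×10⁵ m

L = 4πR²σT⁴ ⇒ R = √(L/(4πσT⁴)).
σT⁴ = 7.51592 W/m², so R = √(7.419×10¹³/(4π×7.51592)) = 8.86×10⁵ m.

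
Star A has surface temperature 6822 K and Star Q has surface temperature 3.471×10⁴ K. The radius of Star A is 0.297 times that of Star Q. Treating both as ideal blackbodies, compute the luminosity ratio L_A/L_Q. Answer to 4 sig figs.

L ∝ R²T⁴, so L_A/L_Q = (R_A/R_Q)²(T_A/T_Q)⁴ = (0.297)² × (6822/3.471×10⁴)⁴ = 0.088209 × 1.49220×10⁻³ = 1.316×10⁻⁴.

L_A/L_Q ≈ 1.316×10⁻⁴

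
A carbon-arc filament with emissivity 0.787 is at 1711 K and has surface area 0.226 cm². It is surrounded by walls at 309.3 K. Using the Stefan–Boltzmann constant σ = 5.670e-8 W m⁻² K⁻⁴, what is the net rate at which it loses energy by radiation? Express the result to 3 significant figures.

Area A = 0.226 cm² = 2.26×10⁻⁵ m².
Net radiated power P_net = εσA(T⁴ − T₀⁴) = 0.787×5.670×10⁻⁸×2.26×10⁻⁵×(1711⁴ − 309.3⁴).
T⁴ − T₀⁴ = 8.57038×10¹² − 9.15208×10⁹ = 8.56123×10¹² K⁴, so P_net = 8.63 W.

Net loss ≈ 8.63 W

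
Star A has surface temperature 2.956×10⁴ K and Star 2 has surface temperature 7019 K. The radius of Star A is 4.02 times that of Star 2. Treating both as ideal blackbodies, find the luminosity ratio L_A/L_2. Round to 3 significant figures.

L_A/L_2 ≈ 5.08×10³

L ∝ R²T⁴, so L_A/L_2 = (R_A/R_2)²(T_A/T_2)⁴ = (4.02)² × (2.956×10⁴/7019)⁴ = 16.1604 × 314.570 = 5.08×10³.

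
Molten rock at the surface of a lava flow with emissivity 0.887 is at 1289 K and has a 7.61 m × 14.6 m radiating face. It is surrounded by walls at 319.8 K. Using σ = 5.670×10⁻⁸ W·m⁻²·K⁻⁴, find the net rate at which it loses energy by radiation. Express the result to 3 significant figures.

Area A = 7.61 × 14.6 = 111.106 m².
Net radiated power P_net = εσA(T⁴ − T₀⁴) = 0.887×5.670×10⁻⁸×111.106×(1289⁴ − 319.8⁴).
T⁴ − T₀⁴ = 2.76065×10¹² − 1.04596×10¹⁰ = 2.75019×10¹² K⁴, so P_net = 1.54×10⁷ W.

Net loss ≈ 1.54×10⁷ W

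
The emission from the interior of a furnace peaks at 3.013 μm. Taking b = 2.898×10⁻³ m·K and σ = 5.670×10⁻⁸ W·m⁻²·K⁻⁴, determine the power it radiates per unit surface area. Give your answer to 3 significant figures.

I ≈ 4.85×10⁴ W/m²

Wien's law: T = b/λ_max = 2.898×10⁻³/3.013×10⁻⁶ = 961.832 K.
Then I = σT⁴ = 5.670×10⁻⁸×(961.832)⁴ = 4.85×10⁴ W/m².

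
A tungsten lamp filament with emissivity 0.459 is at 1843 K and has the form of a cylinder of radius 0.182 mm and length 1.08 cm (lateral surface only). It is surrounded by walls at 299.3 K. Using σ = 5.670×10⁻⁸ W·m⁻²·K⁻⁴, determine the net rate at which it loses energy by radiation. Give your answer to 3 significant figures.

Net loss ≈ 3.71 W

Lateral area A = 2πrL = 2π×1.82×10⁻⁴×0.0108 = 1.23502×10⁻⁵ m².
Net radiated power P_net = εσA(T⁴ − T₀⁴) = 0.459×5.670×10⁻⁸×1.23502×10⁻⁵×(1843⁴ − 299.3⁴).
T⁴ − T₀⁴ = 1.15372×10¹³ − 8.02466×10⁹ = 1.15292×10¹³ K⁴, so P_net = 3.71 W.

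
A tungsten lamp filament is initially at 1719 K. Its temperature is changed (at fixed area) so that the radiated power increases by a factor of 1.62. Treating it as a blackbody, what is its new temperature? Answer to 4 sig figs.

T₂ ≈ 1939 K

P ∝ T⁴, so T₂/T₁ = (P₂/P₁)^(1/4) = (1.62)^(1/4) = 1.12818.
T₂ = 1719 × 1.12818 = 1939 K.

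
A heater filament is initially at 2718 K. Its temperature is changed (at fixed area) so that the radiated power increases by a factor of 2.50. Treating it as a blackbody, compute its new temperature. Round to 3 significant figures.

T₂ ≈ 3.42×10³ K

P ∝ T⁴, so T₂/T₁ = (P₂/P₁)^(1/4) = (2.50)^(1/4) = 1.25743.
T₂ = 2718 × 1.25743 = 3.42×10³ K.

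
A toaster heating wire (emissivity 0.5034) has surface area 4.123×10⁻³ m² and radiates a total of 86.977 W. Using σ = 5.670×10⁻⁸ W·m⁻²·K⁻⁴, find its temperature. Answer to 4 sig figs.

T ≈ 927.2 K

Area A = 4.123×10⁻³ m².
P = εσAT⁴ ⇒ T = (P/(εσA))^(1/4) = (86.977/(0.5034×5.670×10⁻⁸×4.123×10⁻³))^(1/4) = 927.2 K.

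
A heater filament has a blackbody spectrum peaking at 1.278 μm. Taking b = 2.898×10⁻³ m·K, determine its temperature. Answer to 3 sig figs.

Wien's law gives T = b/λ_max = (2.898×10⁻³ m·K)/(1.278×10⁻⁶ m) = 2.27×10³ K.

T ≈ 2.27×10³ K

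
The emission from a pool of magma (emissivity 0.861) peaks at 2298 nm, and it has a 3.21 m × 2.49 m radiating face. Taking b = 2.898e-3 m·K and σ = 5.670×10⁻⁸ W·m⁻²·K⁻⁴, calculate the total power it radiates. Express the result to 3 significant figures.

Wien's law: T = b/λ_max = 2.898×10⁻³/2.298×10⁻⁶ = 1261.10 K.
Area A = 3.21 × 2.49 = 7.9929 m².
Then P = εσAT⁴ = 0.861×5.670×10⁻⁸×7.9929×(1261.10)⁴ = 9.87×10⁵ W.

P ≈ 9.87×10⁵ W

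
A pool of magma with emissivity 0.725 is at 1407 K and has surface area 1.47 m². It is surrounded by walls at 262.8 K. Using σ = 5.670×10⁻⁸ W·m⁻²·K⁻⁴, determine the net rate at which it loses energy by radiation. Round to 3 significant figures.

Net loss ≈ 2.37×10⁵ W

Area A = 1.47 m².
Net radiated power P_net = εσA(T⁴ − T₀⁴) = 0.725×5.670×10⁻⁸×1.47×(1407⁴ − 262.8⁴).
T⁴ − T₀⁴ = 3.91901×10¹² − 4.76981×10⁹ = 3.91424×10¹² K⁴, so P_net = 2.37×10⁵ W.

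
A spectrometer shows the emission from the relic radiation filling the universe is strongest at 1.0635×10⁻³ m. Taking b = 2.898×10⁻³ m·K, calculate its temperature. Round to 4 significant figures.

Wien's law gives T = b/λ_max = (2.898×10⁻³ m·K)/(1.0635×10⁻³ m) = 2.725 K.

T ≈ 2.725 K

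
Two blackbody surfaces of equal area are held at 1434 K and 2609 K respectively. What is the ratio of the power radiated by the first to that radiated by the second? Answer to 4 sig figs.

With equal areas, P₁/P₂ = (T₁/T₂)⁴ = (1434/2609)⁴ = 0.09126.

P₁/P₂ ≈ 0.09126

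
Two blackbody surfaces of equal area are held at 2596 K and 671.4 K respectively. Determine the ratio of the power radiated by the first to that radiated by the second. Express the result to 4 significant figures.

P₁/P₂ ≈ 223.5

With equal areas, P₁/P₂ = (T₁/T₂)⁴ = (2596/671.4)⁴ = 223.5.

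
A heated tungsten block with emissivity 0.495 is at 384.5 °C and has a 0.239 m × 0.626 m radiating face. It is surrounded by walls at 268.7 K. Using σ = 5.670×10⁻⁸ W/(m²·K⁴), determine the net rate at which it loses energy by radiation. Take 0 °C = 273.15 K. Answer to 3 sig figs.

T = 384.5 °C + 273.15 = 657.65 K.
Area A = 0.239 × 0.626 = 0.149614 m².
Net radiated power P_net = εσA(T⁴ − T₀⁴) = 0.495×5.670×10⁻⁸×0.149614×(657.65⁴ − 268.7⁴).
T⁴ − T₀⁴ = 1.87059×10¹¹ − 5.21280×10⁹ = 1.81846×10¹¹ K⁴, so P_net = 764 W.

Net loss ≈ 764 W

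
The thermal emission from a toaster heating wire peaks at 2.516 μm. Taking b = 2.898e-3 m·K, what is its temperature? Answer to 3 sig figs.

T ≈ 1.15×10³ K

Wien's law gives T = b/λ_max = (2.898×10⁻³ m·K)/(2.516×10⁻⁶ m) = 1.15×10³ K.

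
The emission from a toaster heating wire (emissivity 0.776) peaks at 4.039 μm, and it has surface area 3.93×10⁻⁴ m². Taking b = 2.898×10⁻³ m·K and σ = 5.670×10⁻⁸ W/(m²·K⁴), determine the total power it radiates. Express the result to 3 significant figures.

Wien's law: T = b/λ_max = 2.898×10⁻³/4.039×10⁻⁶ = 717.504 K.
Area A = 3.93×10⁻⁴ m².
Then P = εσAT⁴ = 0.776×5.670×10⁻⁸×3.93×10⁻⁴×(717.504)⁴ = 4.58 W.

P ≈ 4.58 W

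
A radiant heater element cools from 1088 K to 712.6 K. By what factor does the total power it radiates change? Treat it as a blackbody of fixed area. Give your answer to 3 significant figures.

P ∝ T⁴, so P₂/P₁ = (T₂/T₁)⁴ = (712.6/1088)⁴ = (0.654963)⁴ = 0.184.

P₂/P₁ ≈ 0.184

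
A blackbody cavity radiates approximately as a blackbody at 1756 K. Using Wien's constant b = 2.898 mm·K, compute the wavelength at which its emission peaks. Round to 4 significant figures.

λ_max ≈ 1650 nm

Wien's displacement law: λ_max = b/T = (2.898×10⁻³ m·K)/(1756 K) = 1.6503×10⁻⁶ m.
That is 1650 nm, in the infrared range.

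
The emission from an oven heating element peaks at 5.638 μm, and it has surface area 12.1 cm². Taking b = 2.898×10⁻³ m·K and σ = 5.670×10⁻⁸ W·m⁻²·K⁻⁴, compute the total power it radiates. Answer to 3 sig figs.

P ≈ 4.79 W

Wien's law: T = b/λ_max = 2.898×10⁻³/5.638×10⁻⁶ = 514.012 K.
Area A = 12.1 cm² = 1.21×10⁻³ m².
Then P = σAT⁴ = 5.670×10⁻⁸×1.21×10⁻³×(514.012)⁴ = 4.79 W.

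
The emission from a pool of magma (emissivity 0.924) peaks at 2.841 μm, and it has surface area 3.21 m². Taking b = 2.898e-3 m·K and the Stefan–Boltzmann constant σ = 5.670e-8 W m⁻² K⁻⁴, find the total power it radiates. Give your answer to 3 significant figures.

P ≈ 1.82×10⁵ W

Wien's law: T = b/λ_max = 2.898×10⁻³/2.841×10⁻⁶ = 1020.06 K.
Area A = 3.21 m².
Then P = εσAT⁴ = 0.924×5.670×10⁻⁸×3.21×(1020.06)⁴ = 1.82×10⁵ W.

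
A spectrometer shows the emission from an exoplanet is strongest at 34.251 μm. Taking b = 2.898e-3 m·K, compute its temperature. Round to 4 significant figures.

Wien's law gives T = b/λ_max = (2.898×10⁻³ m·K)/(3.4251×10⁻⁵ m) = 84.61 K.

T ≈ 84.61 K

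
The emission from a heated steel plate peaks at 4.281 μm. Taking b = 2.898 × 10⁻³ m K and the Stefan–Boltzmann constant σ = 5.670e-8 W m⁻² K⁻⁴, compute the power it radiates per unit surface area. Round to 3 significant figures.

I ≈ 1.19×10⁴ W/m²

Wien's law: T = b/λ_max = 2.898×10⁻³/4.281×10⁻⁶ = 676.945 K.
Then I = σT⁴ = 5.670×10⁻⁸×(676.945)⁴ = 1.19×10⁴ W/m².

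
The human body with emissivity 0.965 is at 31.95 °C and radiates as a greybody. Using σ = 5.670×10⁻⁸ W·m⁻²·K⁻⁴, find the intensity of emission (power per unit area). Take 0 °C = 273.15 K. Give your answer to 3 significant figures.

T = 31.95 °C + 273.15 = 305.10 K.
Stefan–Boltzmann: I = εσT⁴ = 0.965 × 5.670×10⁻⁸ × (305.10)⁴ = 474 W/m².

I ≈ 474 W/m²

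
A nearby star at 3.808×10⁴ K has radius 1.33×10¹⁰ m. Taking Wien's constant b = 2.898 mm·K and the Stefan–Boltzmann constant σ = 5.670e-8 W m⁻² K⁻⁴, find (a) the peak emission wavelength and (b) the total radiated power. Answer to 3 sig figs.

(a) λ_max = b/T = 2.898×10⁻³/3.808×10⁴ = 7.610×10⁻⁸ m = 76.1 nm.
Surface area A = 4πR² = 4π(1.33×10¹⁰ m)² = 2.22287×10²¹ m².
(b) P = σAT⁴ = 5.670×10⁻⁸×2.22287×10²¹×(3.808×10⁴)⁴ = 2.65×10³² W.

λ_max ≈ 76.1 nm; P ≈ 2.65×10³² W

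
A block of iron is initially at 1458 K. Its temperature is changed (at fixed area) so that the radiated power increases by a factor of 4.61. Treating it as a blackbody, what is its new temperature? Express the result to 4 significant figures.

T₂ ≈ 2136 K

P ∝ T⁴, so T₂/T₁ = (P₂/P₁)^(1/4) = (4.61)^(1/4) = 1.46530.
T₂ = 1458 × 1.46530 = 2136 K.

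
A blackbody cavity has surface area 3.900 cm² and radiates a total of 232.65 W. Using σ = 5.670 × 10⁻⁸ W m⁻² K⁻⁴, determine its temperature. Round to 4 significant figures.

T ≈ 1801 K

Area A = 3.900 cm² = 3.900×10⁻⁴ m².
P = σAT⁴ ⇒ T = (P/(σA))^(1/4) = (232.65/(5.670×10⁻⁸×3.900×10⁻⁴))^(1/4) = 1801 K.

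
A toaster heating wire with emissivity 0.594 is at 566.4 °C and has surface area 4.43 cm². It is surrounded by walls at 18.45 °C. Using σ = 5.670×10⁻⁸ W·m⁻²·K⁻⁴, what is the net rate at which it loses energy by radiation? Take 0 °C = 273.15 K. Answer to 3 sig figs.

T = 566.4 °C + 273.15 = 839.55 K.
Surroundings: T = 18.45 °C + 273.15 = 291.60 K.
Area A = 4.43 cm² = 4.43×10⁻⁴ m².
Net radiated power P_net = εσA(T⁴ − T₀⁴) = 0.594×5.670×10⁻⁸×4.43×10⁻⁴×(839.55⁴ − 291.60⁴).
T⁴ − T₀⁴ = 4.96805×10¹¹ − 7.23020×10⁹ = 4.89575×10¹¹ K⁴, so P_net = 7.30 W.

Net loss ≈ 7.30 W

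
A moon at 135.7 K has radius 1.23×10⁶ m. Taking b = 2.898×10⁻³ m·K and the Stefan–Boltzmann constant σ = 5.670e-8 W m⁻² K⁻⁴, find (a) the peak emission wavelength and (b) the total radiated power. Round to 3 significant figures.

λ_max ≈ 21.4 μm; P ≈ 3.66×10¹⁴ W

(a) λ_max = b/T = 2.898×10⁻³/135.7 = 2.136×10⁻⁵ m = 21.4 μm.
Surface area A = 4πR² = 4π(1.23×10⁶ m)² = 1.90117×10¹³ m².
(b) P = σAT⁴ = 5.670×10⁻⁸×1.90117×10¹³×(135.7)⁴ = 3.66×10¹⁴ W.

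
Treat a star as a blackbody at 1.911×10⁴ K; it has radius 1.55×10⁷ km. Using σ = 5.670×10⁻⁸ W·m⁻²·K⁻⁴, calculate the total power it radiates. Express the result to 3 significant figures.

Surface area A = 4πR² = 4π(1.55×10¹⁰ m)² = 3.01907×10²¹ m².
P = σAT⁴ = 5.670×10⁻⁸ × 3.01907×10²¹ × (1.911×10⁴)⁴ = 2.28×10³¹ W.

P ≈ 2.28×10³¹ W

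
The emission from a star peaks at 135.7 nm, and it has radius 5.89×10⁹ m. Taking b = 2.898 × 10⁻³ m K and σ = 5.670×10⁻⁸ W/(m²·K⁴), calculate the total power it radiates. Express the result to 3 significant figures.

Wien's law: T = b/λ_max = 2.898×10⁻³/1.357×10⁻⁷ = 21355.9 K.
Surface area A = 4πR² = 4π(5.89×10⁹ m)² = 4.35954×10²⁰ m².
Then P = σAT⁴ = 5.670×10⁻⁸×4.35954×10²⁰×(21355.9)⁴ = 5.14×10³⁰ W.

P ≈ 5.14×10³⁰ W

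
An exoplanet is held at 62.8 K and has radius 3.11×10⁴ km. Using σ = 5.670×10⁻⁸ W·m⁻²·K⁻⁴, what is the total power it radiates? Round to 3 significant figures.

Surface area A = 4πR² = 4π(3.11×10⁷ m)² = 1.21543×10¹⁶ m².
P = σAT⁴ = 5.670×10⁻⁸ × 1.21543×10¹⁶ × (62.8)⁴ = 1.07×10¹⁶ W.

P ≈ 1.07×10¹⁶ W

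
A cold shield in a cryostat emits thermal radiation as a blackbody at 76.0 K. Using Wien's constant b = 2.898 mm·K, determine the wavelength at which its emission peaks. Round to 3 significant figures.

Wien's displacement law: λ_max = b/T = (2.898×10⁻³ m·K)/(76.0 K) = 3.813×10⁻⁵ m.
That is 38.1 μm, in the infrared range.

λ_max ≈ 38.1 μm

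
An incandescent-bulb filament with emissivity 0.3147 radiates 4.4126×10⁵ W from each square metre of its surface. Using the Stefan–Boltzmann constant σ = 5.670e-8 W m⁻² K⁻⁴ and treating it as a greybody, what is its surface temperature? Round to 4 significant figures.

T ≈ 2230 K

I = εσT⁴, so T = (I/εσ)^(1/4) = (4.4126×10⁵/(0.3147×5.670×10⁻⁸))^(1/4) = 2230 K.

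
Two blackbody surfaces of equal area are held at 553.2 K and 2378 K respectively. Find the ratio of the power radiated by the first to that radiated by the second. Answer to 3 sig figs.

With equal areas, P₁/P₂ = (T₁/T₂)⁴ = (553.2/2378)⁴ = 2.93×10⁻³.

P₁/P₂ ≈ 2.93×10⁻³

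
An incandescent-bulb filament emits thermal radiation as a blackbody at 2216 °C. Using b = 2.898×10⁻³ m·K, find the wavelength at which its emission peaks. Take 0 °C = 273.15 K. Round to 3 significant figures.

λ_max ≈ 1.16 μm

T = 2216 °C + 273.15 = 2489.15 K.
Wien's displacement law: λ_max = b/T = (2.898×10⁻³ m·K)/(2489.15 K) = 1.164×10⁻⁶ m.
That is 1.16 μm, in the infrared range.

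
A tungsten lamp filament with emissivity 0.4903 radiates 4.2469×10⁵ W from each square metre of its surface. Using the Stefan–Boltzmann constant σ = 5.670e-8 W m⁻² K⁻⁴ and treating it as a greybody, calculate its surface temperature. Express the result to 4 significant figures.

T ≈ 1977 K

I = εσT⁴, so T = (I/εσ)^(1/4) = (4.2469×10⁵/(0.4903×5.670×10⁻⁸))^(1/4) = 1977 K.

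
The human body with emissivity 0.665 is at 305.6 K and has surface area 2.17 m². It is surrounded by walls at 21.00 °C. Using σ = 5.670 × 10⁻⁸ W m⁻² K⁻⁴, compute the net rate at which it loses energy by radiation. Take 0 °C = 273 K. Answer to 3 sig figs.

Surroundings: T = 21.00 °C + 273 = 294.00 K.
Area A = 2.17 m².
Net radiated power P_net = εσA(T⁴ − T₀⁴) = 0.665×5.670×10⁻⁸×2.17×(305.6⁴ − 294.00⁴).
T⁴ − T₀⁴ = 8.72195×10⁹ − 7.47118×10⁹ = 1.25077×10⁹ K⁴, so P_net = 102 W.

Net loss ≈ 102 W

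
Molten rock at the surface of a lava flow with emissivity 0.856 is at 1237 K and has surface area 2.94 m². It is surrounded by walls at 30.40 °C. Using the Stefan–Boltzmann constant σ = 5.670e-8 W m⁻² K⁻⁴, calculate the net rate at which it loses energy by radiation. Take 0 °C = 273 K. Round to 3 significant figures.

Net loss ≈ 3.33×10⁵ W

Surroundings: T = 30.40 °C + 273 = 303.40 K.
Area A = 2.94 m².
Net radiated power P_net = εσA(T⁴ − T₀⁴) = 0.856×5.670×10⁻⁸×2.94×(1237⁴ − 303.40⁴).
T⁴ − T₀⁴ = 2.34142×10¹² − 8.47349×10⁹ = 2.33295×10¹² K⁴, so P_net = 3.33×10⁵ W.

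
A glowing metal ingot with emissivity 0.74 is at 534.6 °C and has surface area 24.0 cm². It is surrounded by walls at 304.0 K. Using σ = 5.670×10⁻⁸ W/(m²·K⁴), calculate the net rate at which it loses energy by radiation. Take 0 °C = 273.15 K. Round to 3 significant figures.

T = 534.6 °C + 273.15 = 807.75 K.
Area A = 24.0 cm² = 2.40×10⁻³ m².
Net radiated power P_net = εσA(T⁴ − T₀⁴) = 0.74×5.670×10⁻⁸×2.40×10⁻³×(807.75⁴ − 304.0⁴).
T⁴ − T₀⁴ = 4.25704×10¹¹ − 8.54072×10⁹ = 4.17163×10¹¹ K⁴, so P_net = 42.0 W.

Net loss ≈ 42.0 W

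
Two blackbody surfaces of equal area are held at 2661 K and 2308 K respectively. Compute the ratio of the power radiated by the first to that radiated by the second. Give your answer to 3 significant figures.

With equal areas, P₁/P₂ = (T₁/T₂)⁴ = (2661/2308)⁴ = 1.77.

P₁/P₂ ≈ 1.77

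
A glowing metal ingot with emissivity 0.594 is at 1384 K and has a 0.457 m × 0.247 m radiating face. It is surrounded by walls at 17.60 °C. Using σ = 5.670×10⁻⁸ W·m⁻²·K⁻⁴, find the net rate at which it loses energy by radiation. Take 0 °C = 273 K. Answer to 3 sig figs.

Surroundings: T = 17.60 °C + 273 = 290.60 K.
Area A = 0.457 × 0.247 = 0.112879 m².
Net radiated power P_net = εσA(T⁴ − T₀⁴) = 0.594×5.670×10⁻⁸×0.112879×(1384⁴ − 290.60⁴).
T⁴ − T₀⁴ = 3.66897×10¹² − 7.13153×10⁹ = 3.66184×10¹² K⁴, so P_net = 1.39×10⁴ W.

Net loss ≈ 1.39×10⁴ W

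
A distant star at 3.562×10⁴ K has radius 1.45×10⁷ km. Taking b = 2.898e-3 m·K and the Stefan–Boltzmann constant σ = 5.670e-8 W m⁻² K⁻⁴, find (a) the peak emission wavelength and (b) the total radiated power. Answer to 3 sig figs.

λ_max ≈ 81.4 nm; P ≈ 2.41×10³² W

(a) λ_max = b/T = 2.898×10⁻³/3.562×10⁴ = 8.136×10⁻⁸ m = 81.4 nm.
Surface area A = 4πR² = 4π(1.45×10¹⁰ m)² = 2.64208×10²¹ m².
(b) P = σAT⁴ = 5.670×10⁻⁸×2.64208×10²¹×(3.562×10⁴)⁴ = 2.41×10³² W.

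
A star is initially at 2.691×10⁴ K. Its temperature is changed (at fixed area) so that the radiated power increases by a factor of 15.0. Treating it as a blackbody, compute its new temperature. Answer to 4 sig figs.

P ∝ T⁴, so T₂/T₁ = (P₂/P₁)^(1/4) = (15.0)^(1/4) = 1.96799.
T₂ = 2.691×10⁴ × 1.96799 = 5.296×10⁴ K.

T₂ ≈ 5.296×10⁴ K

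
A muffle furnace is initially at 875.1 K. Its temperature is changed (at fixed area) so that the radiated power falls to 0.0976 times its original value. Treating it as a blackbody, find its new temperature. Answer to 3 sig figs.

T₂ ≈ 489 K

P ∝ T⁴, so T₂/T₁ = (P₂/P₁)^(1/4) = (0.0976)^(1/4) = 0.558936.
T₂ = 875.1 × 0.558936 = 489 K.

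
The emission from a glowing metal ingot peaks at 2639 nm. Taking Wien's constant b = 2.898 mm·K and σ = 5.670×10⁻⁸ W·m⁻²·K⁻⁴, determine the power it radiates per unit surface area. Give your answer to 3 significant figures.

I ≈ 8.25×10⁴ W/m²

Wien's law: T = b/λ_max = 2.898×10⁻³/2.639×10⁻⁶ = 1098.14 K.
Then I = σT⁴ = 5.670×10⁻⁸×(1098.14)⁴ = 8.25×10⁴ W/m².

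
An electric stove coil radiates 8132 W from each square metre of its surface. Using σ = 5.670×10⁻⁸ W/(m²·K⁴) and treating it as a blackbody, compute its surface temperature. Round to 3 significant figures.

I = σT⁴, so T = (I/σ)^(1/4) = (8132/(5.670×10⁻⁸))^(1/4) = 615 K.

T ≈ 615 K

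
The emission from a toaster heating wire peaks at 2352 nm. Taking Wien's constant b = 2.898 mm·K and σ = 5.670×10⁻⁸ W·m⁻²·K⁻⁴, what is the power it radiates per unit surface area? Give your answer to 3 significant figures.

I ≈ 1.31×10⁵ W/m²

Wien's law: T = b/λ_max = 2.898×10⁻³/2.352×10⁻⁶ = 1232.14 K.
Then I = σT⁴ = 5.670×10⁻⁸×(1232.14)⁴ = 1.31×10⁵ W/m².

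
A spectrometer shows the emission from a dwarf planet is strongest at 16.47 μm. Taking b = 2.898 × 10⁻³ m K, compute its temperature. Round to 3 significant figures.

Wien's law gives T = b/λ_max = (2.898×10⁻³ m·K)/(1.647×10⁻⁵ m) = 176 K.

T ≈ 176 K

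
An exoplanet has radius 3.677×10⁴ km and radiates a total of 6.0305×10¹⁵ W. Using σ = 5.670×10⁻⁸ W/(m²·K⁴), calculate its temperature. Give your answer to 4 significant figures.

Surface area A = 4πR² = 4π(3.677×10⁷ m)² = 1.69901×10¹⁶ m².
P = σAT⁴ ⇒ T = (P/(σA))^(1/4) = (6.0305×10¹⁵/(5.670×10⁻⁸×1.69901×10¹⁶))^(1/4) = 50.02 K.

T ≈ 50.02 K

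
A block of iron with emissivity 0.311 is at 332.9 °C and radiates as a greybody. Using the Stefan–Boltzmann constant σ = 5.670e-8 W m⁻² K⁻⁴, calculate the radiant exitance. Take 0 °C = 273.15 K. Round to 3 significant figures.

T = 332.9 °C + 273.15 = 606.05 K.
Stefan–Boltzmann: I = εσT⁴ = 0.311 × 5.670×10⁻⁸ × (606.05)⁴ = 2.38×10³ W/m².

I ≈ 2.38×10³ W/m²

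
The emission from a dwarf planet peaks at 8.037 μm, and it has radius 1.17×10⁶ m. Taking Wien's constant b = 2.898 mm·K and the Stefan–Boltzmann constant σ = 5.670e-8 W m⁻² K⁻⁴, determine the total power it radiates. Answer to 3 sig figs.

Wien's law: T = b/λ_max = 2.898×10⁻³/8.037×10⁻⁶ = 360.582 K.
Surface area A = 4πR² = 4π(1.17×10⁶ m)² = 1.72021×10¹³ m².
Then P = σAT⁴ = 5.670×10⁻⁸×1.72021×10¹³×(360.582)⁴ = 1.65×10¹⁶ W.

P ≈ 1.65×10¹⁶ W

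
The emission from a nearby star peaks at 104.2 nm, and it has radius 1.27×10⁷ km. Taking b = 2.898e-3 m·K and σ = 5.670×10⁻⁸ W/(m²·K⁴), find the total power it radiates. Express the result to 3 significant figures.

P ≈ 6.88×10³¹ W

Wien's law: T = b/λ_max = 2.898×10⁻³/1.042×10⁻⁷ = 27811.9 K.
Surface area A = 4πR² = 4π(1.27×10¹⁰ m)² = 2.02683×10²¹ m².
Then P = σAT⁴ = 5.670×10⁻⁸×2.02683×10²¹×(27811.9)⁴ = 6.88×10³¹ W.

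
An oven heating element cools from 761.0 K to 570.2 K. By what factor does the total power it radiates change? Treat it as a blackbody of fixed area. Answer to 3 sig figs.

P₂/P₁ ≈ 0.315

P ∝ T⁴, so P₂/P₁ = (T₂/T₁)⁴ = (570.2/761.0)⁴ = (0.749277)⁴ = 0.315.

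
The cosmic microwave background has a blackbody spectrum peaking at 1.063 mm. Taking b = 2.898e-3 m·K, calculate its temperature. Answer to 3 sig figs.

Wien's law gives T = b/λ_max = (2.898×10⁻³ m·K)/(1.063×10⁻³ m) = 2.73 K.

T ≈ 2.73 K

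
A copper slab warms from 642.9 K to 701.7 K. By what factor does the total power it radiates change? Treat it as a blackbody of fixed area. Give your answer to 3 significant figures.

P₂/P₁ ≈ 1.42

P ∝ T⁴, so P₂/P₁ = (T₂/T₁)⁴ = (701.7/642.9)⁴ = (1.09146)⁴ = 1.42.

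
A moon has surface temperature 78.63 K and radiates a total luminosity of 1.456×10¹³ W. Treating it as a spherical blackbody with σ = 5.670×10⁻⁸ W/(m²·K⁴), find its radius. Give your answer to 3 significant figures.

R ≈ 7.31×10⁵ m

L = 4πR²σT⁴ ⇒ R = √(L/(4πσT⁴)).
σT⁴ = 2.16739 W/m², so R = √(1.456×10¹³/(4π×2.16739)) = 7.31×10⁵ m.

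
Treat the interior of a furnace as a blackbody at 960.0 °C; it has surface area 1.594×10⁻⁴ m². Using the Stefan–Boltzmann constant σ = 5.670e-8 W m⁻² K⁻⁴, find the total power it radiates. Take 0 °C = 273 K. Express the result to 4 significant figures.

P ≈ 20.89 W

T = 960.0 °C + 273 = 1233.0 K.
Area A = 1.594×10⁻⁴ m².
P = σAT⁴ = 5.670×10⁻⁸ × 1.594×10⁻⁴ × (1233.0)⁴ = 20.89 W.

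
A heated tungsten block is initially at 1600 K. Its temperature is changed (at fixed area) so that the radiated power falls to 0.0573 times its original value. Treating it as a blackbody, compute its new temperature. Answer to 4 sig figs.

T₂ ≈ 782.8 K

P ∝ T⁴, so T₂/T₁ = (P₂/P₁)^(1/4) = (0.0573)^(1/4) = 0.489259.
T₂ = 1600 × 0.489259 = 782.8 K.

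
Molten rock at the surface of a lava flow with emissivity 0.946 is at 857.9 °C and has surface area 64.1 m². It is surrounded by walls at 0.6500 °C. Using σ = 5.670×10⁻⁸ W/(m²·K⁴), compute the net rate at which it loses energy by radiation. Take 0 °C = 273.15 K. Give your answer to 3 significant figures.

Net loss ≈ 5.61×10⁶ W

T = 857.9 °C + 273.15 = 1131.05 K.
Surroundings: T = 0.6500 °C + 273.15 = 273.8000 K.
Area A = 64.1 m².
Net radiated power P_net = εσA(T⁴ − T₀⁴) = 0.946×5.670×10⁻⁸×64.1×(1131.05⁴ − 273.8000⁴).
T⁴ − T₀⁴ = 1.63654×10¹² − 5.61997×10⁹ = 1.63092×10¹² K⁴, so P_net = 5.61×10⁶ W.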